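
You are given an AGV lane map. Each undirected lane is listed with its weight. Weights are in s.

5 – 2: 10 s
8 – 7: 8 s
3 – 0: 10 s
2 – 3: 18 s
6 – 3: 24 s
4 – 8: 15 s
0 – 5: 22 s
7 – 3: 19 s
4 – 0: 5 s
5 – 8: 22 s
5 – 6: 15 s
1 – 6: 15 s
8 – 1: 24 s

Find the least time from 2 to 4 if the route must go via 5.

37 s

Best 2 to 5: 2 → 5 costing 10
Best 5 to 4: 5 → 0 → 4 costing 27
Total via 5: 10 + 27 = 37 s.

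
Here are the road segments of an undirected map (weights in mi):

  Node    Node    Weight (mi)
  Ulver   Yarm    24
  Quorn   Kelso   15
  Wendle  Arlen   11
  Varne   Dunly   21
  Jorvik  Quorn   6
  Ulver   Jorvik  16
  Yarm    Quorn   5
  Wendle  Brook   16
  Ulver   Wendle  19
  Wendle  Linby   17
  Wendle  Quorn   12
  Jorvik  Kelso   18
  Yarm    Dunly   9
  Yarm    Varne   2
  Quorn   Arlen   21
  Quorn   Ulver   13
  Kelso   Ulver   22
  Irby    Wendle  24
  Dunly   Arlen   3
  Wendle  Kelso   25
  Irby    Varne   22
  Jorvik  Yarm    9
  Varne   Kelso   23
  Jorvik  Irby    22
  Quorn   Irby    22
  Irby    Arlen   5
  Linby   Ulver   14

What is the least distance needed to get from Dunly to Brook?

Candidate routes:
Dunly–Arlen–Wendle–Brook: 3+11+16 = 30
Dunly–Yarm–Quorn–Wendle–Brook: 9+5+12+16 = 42
Cheapest is Dunly–Arlen–Wendle–Brook at 30 mi.

30 mi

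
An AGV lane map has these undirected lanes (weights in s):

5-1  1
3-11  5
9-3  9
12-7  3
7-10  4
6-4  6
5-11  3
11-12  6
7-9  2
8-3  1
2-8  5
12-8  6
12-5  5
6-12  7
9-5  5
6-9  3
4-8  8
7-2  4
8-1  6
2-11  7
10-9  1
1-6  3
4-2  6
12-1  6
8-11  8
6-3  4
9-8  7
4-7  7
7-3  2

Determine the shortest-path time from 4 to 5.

Running Dijkstra from 4:
4: 0
2: 6  (via 4)
6: 6  (via 4)
7: 7  (via 4)
8: 8  (via 4)
1: 9  (via 6)
3: 9  (via 7)
9: 9  (via 6)
5: 10  (via 1)
Shortest route: 4–6–1–5 = 10 s.

10 s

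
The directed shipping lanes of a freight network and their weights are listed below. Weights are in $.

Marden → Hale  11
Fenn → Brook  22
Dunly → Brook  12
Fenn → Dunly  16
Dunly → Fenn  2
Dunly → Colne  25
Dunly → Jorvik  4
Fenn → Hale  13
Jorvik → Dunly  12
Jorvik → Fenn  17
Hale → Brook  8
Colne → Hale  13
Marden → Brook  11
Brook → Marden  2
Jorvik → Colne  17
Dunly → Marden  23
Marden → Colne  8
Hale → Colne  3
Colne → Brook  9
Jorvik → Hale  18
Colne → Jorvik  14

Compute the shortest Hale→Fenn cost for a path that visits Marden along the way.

Best Hale to Marden: Hale–Brook–Marden costing 10
Best Marden to Fenn: Marden–Colne–Jorvik–Dunly–Fenn costing 36
Total via Marden: 10 + 36 = $46.

$46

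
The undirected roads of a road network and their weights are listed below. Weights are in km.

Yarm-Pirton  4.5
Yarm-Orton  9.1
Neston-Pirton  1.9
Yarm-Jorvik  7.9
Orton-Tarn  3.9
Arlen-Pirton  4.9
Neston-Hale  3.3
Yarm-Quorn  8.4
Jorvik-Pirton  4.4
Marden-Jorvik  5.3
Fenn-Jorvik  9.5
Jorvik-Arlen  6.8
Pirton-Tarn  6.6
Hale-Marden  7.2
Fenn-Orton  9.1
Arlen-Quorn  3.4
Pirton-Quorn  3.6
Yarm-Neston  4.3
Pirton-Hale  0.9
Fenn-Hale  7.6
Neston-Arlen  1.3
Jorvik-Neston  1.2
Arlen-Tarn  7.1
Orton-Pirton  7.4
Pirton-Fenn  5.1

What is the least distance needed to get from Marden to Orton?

15.5 km

Candidate routes:
Marden → Jorvik → Pirton → Orton: 5.3+4.4+7.4 = 17.1
Marden → Jorvik → Neston → Pirton → Orton: 5.3+1.2+1.9+7.4 = 15.8
Marden → Hale → Pirton → Orton: 7.2+0.9+7.4 = 15.5
The minimum is 15.5 km via Marden → Hale → Pirton → Orton.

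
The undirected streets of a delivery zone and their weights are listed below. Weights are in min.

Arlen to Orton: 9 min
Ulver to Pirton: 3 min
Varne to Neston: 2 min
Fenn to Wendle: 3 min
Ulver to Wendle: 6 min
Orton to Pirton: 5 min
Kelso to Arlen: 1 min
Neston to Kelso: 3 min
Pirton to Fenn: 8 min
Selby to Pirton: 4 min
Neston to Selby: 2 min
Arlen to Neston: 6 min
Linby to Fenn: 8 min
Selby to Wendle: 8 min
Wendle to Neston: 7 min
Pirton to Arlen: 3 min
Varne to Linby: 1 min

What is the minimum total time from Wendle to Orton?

Candidate routes:
Wendle–Ulver–Pirton–Orton: 6+3+5 = 14
Wendle–Neston–Selby–Pirton–Orton: 7+2+4+5 = 18
Wendle–Fenn–Pirton–Orton: 3+8+5 = 16
Wendle–Selby–Pirton–Orton: 8+4+5 = 17
Cheapest is Wendle–Ulver–Pirton–Orton at 14 min.

14 min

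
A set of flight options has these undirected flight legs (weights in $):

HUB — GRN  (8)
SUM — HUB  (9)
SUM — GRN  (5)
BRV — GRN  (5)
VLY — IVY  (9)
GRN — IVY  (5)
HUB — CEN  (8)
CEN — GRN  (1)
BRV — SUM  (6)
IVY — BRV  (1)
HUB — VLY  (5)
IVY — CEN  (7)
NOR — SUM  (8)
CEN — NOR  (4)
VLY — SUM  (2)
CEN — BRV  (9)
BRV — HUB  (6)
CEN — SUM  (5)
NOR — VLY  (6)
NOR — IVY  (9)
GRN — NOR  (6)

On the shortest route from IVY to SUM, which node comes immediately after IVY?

Compare a few routes:
IVY - GRN - SUM: 5+5 = 10
IVY - BRV - SUM: 1+6 = 7
The minimum is $7 via IVY - BRV - SUM.
So from IVY the first move is to BRV.

BRV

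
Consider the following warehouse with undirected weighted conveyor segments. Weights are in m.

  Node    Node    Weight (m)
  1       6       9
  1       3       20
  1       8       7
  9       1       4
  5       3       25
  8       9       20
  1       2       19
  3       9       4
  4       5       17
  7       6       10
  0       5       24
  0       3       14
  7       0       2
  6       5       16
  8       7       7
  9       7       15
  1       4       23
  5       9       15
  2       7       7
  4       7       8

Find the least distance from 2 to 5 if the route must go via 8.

40 m

Shortest 2→8: 2 → 7 → 8 = 14
Best 8 to 5: 8 → 1 → 9 → 5 costing 26
Total via 8: 14 + 26 = 40 m.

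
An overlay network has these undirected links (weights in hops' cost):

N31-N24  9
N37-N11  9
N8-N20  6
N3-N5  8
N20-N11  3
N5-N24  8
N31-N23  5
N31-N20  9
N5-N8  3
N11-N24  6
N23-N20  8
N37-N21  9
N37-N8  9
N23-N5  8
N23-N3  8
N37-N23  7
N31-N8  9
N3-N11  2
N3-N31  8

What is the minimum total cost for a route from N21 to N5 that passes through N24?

32 hops' cost

Shortest N21→N24: N21–N37–N11–N24 = 24
Best N24 to N5: N24–N5 costing 8
Total via N24: 24 + 8 = 32 hops' cost.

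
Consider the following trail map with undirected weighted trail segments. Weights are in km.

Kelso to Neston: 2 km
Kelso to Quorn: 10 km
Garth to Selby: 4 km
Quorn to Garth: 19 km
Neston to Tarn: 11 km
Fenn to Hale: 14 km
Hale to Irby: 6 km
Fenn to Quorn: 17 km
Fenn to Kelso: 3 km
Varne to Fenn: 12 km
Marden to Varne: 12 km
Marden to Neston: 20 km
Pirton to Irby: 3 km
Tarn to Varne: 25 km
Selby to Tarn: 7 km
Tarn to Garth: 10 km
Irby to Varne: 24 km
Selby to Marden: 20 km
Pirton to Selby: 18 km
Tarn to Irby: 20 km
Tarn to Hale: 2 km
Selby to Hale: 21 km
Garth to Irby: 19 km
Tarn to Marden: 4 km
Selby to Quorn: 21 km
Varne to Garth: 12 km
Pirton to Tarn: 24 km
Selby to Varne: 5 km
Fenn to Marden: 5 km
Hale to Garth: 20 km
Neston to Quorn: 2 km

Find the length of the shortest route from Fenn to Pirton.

20 km

Compare a few routes:
Fenn - Hale - Irby - Pirton: 14+6+3 = 23
Fenn - Marden - Tarn - Hale - Irby - Pirton: 5+4+2+6+3 = 20
The minimum is 20 km via Fenn - Marden - Tarn - Hale - Irby - Pirton.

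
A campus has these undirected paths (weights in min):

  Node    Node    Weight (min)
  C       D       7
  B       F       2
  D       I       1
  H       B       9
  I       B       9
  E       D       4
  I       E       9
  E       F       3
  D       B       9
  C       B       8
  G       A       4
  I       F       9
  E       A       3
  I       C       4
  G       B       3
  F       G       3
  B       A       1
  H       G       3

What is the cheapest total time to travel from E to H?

Compare a few routes:
E - F - G - H: 3+3+3 = 9
E - F - B - G - H: 3+2+3+3 = 11
E - A - B - G - H: 3+1+3+3 = 10
E - A - G - H: 3+4+3 = 10
The minimum is 9 min via E - F - G - H.

9 min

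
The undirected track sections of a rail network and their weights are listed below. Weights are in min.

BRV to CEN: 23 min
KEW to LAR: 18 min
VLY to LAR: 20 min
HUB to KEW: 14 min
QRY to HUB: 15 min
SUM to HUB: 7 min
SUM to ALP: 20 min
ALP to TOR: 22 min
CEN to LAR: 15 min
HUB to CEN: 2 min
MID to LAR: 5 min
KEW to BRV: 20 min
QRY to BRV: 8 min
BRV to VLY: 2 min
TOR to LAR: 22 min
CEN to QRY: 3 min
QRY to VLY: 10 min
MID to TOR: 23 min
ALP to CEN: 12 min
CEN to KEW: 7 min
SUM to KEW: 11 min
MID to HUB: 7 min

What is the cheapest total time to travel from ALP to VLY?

Compare a few routes:
ALP–CEN–QRY–VLY: 12+3+10 = 25
ALP–CEN–BRV–VLY: 12+23+2 = 37
ALP–CEN–HUB–QRY–BRV–VLY: 12+2+15+8+2 = 39
Cheapest is ALP–CEN–QRY–VLY at 25 min.

25 min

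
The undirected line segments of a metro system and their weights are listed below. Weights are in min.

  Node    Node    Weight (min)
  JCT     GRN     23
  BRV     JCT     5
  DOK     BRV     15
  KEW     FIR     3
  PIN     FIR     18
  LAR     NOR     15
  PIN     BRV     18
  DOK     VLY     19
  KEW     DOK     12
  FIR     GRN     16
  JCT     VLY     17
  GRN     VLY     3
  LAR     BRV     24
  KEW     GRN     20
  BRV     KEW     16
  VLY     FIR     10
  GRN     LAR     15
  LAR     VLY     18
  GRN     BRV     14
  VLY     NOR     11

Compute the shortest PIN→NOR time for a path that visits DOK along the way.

63 min

Best PIN to DOK: PIN → BRV → DOK costing 33
Best DOK to NOR: DOK → VLY → NOR costing 30
Total via DOK: 33 + 30 = 63 min.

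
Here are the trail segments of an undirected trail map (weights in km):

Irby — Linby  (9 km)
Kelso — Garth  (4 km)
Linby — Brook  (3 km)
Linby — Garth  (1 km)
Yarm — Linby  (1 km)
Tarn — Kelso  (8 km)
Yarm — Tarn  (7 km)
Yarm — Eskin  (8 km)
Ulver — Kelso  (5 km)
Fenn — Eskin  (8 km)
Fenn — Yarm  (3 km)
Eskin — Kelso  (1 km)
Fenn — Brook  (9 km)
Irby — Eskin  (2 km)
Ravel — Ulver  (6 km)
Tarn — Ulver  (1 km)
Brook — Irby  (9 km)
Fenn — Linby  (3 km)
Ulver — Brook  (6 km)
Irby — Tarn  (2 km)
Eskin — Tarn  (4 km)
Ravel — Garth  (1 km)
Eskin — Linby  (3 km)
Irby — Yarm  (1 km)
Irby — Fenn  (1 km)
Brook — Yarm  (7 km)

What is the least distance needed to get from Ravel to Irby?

4 km

Settle nodes by increasing distance from Ravel:
Ravel: 0
Garth: 1  (via Ravel)
Linby: 2  (via Garth)
Yarm: 3  (via Linby)
Irby: 4  (via Yarm)
Shortest route: Ravel–Garth–Linby–Yarm–Irby = 4 km.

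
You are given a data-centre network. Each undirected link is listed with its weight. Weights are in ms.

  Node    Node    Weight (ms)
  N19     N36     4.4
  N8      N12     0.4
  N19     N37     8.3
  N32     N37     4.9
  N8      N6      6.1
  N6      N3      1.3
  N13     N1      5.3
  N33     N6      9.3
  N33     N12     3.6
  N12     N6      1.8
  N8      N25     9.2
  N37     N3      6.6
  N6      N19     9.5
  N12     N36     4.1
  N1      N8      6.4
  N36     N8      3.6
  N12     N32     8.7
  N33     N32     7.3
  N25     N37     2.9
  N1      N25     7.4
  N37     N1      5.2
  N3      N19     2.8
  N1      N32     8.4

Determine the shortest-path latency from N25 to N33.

Candidate routes:
N25–N37–N3–N6–N12–N33: 2.9+6.6+1.3+1.8+3.6 = 16.2
N25–N8–N12–N33: 9.2+0.4+3.6 = 13.2
N25–N37–N32–N33: 2.9+4.9+7.3 = 15.1
Cheapest is N25–N8–N12–N33 at 13.2 ms.

13.2 ms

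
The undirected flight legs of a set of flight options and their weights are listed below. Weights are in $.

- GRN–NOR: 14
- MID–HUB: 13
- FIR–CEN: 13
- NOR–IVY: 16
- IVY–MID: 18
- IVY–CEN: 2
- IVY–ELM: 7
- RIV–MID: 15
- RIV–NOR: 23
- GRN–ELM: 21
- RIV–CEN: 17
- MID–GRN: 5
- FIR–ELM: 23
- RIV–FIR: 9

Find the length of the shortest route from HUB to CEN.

Shortest distances from HUB:
HUB: 0
MID: 13  (via HUB)
GRN: 18  (via MID)
RIV: 28  (via MID)
IVY: 31  (via MID)
NOR: 32  (via GRN)
CEN: 33  (via IVY)
Shortest route: HUB–MID–IVY–CEN = $33.

$33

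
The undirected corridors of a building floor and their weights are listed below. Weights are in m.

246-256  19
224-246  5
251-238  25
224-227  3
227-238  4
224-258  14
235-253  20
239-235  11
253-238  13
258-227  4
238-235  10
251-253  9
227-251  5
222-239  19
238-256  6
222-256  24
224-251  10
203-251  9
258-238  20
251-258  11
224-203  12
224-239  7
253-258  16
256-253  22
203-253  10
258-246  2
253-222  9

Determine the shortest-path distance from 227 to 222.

23 m

Shortest distances from 227:
227: 0
224: 3  (via 227)
238: 4  (via 227)
258: 4  (via 227)
251: 5  (via 227)
246: 6  (via 258)
239: 10  (via 224)
256: 10  (via 238)
203: 14  (via 251)
235: 14  (via 238)
253: 14  (via 251)
222: 23  (via 253)
Shortest route: 227–251–253–222 = 23 m.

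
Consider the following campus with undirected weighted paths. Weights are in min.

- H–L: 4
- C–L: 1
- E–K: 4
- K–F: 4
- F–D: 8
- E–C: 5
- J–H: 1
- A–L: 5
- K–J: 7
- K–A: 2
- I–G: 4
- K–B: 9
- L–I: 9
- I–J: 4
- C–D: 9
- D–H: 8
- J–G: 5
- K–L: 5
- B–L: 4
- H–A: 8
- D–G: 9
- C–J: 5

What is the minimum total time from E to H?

Shortest distances from E:
E: 0
K: 4  (via E)
C: 5  (via E)
A: 6  (via K)
L: 6  (via C)
F: 8  (via K)
B: 10  (via L)
H: 10  (via L)
Shortest route: E → C → L → H = 10 min.

10 min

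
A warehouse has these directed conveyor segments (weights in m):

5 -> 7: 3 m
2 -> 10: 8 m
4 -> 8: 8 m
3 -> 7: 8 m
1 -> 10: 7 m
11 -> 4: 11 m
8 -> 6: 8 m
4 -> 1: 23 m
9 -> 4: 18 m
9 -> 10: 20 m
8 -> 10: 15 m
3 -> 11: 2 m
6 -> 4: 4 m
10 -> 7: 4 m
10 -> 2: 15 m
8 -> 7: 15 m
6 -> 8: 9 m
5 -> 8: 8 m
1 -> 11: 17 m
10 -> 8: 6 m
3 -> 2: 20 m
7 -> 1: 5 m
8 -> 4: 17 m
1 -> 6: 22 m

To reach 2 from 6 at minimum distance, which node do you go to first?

Enumerating some paths:
6 → 4 → 1 → 10 → 2: 4+23+7+15 = 49
6 → 8 → 10 → 2: 9+15+15 = 39
6 → 8 → 7 → 1 → 10 → 2: 9+15+5+7+15 = 51
6 → 4 → 8 → 10 → 2: 4+8+15+15 = 42
The minimum is 39 m via 6 → 8 → 10 → 2.
So from 6 the first move is to 8.

8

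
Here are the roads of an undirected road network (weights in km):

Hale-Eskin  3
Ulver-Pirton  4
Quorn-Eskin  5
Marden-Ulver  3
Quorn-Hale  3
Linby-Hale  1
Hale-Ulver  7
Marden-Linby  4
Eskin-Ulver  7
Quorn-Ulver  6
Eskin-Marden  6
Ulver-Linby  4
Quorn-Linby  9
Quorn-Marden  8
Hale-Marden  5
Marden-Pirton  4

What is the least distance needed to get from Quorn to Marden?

8 km

Running Dijkstra from Quorn:
Quorn: 0
Hale: 3  (via Quorn)
Linby: 4  (via Hale)
Eskin: 5  (via Quorn)
Ulver: 6  (via Quorn)
Marden: 8  (via Quorn)
Shortest route: Quorn → Marden = 8 km.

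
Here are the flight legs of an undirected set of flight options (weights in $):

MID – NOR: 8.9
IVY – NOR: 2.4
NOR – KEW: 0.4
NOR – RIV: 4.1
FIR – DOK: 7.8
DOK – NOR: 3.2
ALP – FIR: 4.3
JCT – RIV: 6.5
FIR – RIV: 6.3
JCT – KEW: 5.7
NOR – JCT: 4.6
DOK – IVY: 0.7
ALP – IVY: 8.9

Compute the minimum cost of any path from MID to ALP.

Enumerating some paths:
MID - NOR - RIV - FIR - ALP: 8.9+4.1+6.3+4.3 = 23.6
MID - NOR - IVY - DOK - FIR - ALP: 8.9+2.4+0.7+7.8+4.3 = 24.1
MID - NOR - IVY - ALP: 8.9+2.4+8.9 = 20.2
MID - NOR - DOK - IVY - ALP: 8.9+3.2+0.7+8.9 = 21.7
Cheapest is MID - NOR - IVY - ALP at $20.2.

$20.2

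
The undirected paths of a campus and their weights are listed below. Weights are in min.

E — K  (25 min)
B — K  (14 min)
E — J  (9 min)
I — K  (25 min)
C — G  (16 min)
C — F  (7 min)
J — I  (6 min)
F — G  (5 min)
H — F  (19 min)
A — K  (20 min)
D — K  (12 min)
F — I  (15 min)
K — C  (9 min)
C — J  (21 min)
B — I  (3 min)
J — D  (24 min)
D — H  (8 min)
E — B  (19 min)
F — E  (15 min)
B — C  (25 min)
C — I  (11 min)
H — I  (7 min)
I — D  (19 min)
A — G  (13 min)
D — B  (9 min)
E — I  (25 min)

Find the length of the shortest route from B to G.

23 min

Enumerating some paths:
B → I → C → G: 3+11+16 = 30
B → I → C → F → G: 3+11+7+5 = 26
B → I → F → G: 3+15+5 = 23
Cheapest is B → I → F → G at 23 min.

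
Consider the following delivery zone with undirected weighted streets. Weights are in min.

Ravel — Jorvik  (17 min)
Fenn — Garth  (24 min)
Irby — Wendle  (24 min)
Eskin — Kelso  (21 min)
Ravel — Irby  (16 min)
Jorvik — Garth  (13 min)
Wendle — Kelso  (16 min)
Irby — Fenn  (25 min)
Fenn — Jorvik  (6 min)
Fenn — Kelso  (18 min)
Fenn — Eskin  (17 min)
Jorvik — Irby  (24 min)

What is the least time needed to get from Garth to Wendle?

53 min

Compare a few routes:
Garth - Fenn - Kelso - Wendle: 24+18+16 = 58
Garth - Jorvik - Fenn - Kelso - Wendle: 13+6+18+16 = 53
Cheapest is Garth - Jorvik - Fenn - Kelso - Wendle at 53 min.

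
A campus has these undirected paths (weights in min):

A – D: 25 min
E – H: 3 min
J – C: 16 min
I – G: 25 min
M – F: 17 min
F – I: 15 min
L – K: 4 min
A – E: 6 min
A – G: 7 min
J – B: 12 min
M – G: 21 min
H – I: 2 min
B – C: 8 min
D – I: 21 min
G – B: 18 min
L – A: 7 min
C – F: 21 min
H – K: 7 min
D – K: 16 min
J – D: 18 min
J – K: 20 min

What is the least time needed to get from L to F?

28 min

Enumerating some paths:
L - A - E - H - I - F: 7+6+3+2+15 = 33
L - K - H - I - F: 4+7+2+15 = 28
The minimum is 28 min via L - K - H - I - F.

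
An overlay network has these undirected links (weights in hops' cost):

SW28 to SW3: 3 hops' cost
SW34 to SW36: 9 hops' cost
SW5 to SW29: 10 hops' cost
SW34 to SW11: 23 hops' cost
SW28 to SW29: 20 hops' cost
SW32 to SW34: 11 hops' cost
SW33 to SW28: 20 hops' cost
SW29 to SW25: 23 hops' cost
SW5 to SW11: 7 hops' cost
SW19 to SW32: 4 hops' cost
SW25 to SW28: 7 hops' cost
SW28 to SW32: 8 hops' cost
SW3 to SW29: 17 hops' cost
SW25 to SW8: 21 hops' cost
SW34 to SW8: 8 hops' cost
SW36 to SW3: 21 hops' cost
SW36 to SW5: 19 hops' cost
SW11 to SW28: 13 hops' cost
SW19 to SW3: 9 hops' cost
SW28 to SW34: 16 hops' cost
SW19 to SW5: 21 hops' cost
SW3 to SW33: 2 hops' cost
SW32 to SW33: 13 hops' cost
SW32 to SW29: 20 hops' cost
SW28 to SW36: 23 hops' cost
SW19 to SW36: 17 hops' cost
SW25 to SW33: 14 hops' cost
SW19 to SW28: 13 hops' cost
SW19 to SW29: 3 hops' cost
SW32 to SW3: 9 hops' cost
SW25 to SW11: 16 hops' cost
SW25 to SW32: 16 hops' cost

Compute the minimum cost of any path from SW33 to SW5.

Candidate routes:
SW33–SW3–SW19–SW29–SW5: 2+9+3+10 = 24
SW33–SW3–SW32–SW19–SW29–SW5: 2+9+4+3+10 = 28
SW33–SW3–SW28–SW11–SW5: 2+3+13+7 = 25
The minimum is 24 hops' cost via SW33–SW3–SW19–SW29–SW5.

24 hops' cost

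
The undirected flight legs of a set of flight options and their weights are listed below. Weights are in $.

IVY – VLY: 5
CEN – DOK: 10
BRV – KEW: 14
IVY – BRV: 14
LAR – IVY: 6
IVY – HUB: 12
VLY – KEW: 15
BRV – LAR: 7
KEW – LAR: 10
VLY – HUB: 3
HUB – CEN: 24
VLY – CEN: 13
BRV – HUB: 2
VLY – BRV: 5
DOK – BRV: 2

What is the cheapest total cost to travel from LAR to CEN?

$19

Shortest distances from LAR:
LAR: 0
IVY: 6  (via LAR)
BRV: 7  (via LAR)
DOK: 9  (via BRV)
HUB: 9  (via BRV)
KEW: 10  (via LAR)
VLY: 11  (via IVY)
CEN: 19  (via DOK)
Shortest route: LAR → BRV → DOK → CEN = $19.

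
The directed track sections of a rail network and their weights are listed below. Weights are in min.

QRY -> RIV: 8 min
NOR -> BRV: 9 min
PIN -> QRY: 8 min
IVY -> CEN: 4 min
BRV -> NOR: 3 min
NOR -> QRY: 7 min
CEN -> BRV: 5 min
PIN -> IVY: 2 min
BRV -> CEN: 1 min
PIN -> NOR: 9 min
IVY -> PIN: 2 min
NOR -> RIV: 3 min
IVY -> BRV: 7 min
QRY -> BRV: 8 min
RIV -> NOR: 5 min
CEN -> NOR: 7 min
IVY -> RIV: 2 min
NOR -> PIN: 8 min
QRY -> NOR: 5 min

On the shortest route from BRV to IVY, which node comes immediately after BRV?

NOR

Candidate routes:
BRV - NOR - PIN - IVY: 3+8+2 = 13
BRV - CEN - NOR - PIN - IVY: 1+7+8+2 = 18
Cheapest is BRV - NOR - PIN - IVY at 13 min.
So from BRV the first move is to NOR.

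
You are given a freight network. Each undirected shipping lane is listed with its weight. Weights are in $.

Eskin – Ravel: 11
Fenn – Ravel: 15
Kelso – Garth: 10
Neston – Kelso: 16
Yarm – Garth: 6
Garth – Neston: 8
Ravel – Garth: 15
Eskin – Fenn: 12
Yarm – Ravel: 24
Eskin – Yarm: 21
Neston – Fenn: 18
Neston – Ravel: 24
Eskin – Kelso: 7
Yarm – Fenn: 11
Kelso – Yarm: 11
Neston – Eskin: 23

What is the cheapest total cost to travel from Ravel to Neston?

$23

Candidate routes:
Ravel → Garth → Neston: 15+8 = 23
Ravel → Fenn → Neston: 15+18 = 33
Ravel → Neston: 24 = 24
Ravel → Eskin → Neston: 11+23 = 34
The minimum is $23 via Ravel → Garth → Neston.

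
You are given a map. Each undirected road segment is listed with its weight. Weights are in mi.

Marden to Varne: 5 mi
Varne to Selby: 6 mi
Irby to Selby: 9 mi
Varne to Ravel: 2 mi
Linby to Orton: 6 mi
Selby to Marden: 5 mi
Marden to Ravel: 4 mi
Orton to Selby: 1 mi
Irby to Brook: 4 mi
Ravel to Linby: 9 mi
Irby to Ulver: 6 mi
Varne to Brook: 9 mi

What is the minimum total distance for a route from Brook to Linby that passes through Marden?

Best Brook to Marden: Brook → Varne → Marden costing 14
Shortest Marden→Linby: Marden → Selby → Orton → Linby = 12
Total via Marden: 14 + 12 = 26 mi.

26 mi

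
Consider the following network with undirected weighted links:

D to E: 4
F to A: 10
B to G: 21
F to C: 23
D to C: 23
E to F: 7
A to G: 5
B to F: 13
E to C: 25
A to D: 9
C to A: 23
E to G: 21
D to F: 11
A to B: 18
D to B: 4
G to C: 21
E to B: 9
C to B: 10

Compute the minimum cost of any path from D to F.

Enumerating some paths:
D - A - F: 9+10 = 19
D - F: 11 = 11
D - B - F: 4+13 = 17
The minimum is 11 via D - F.

11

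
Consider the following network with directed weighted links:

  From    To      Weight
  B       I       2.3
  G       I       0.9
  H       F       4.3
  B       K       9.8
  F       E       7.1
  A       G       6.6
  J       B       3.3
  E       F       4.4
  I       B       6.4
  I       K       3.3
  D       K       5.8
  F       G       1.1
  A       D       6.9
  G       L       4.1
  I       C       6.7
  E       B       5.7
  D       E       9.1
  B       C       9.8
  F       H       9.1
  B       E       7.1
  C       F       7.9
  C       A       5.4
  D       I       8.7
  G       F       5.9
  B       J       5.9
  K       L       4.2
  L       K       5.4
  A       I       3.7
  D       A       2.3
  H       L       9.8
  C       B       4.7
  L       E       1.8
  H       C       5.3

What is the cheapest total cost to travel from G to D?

19.9

Candidate routes:
G–I–B–C–A–D: 0.9+6.4+9.8+5.4+6.9 = 29.4
G–L–E–B–I–C–A–D: 4.1+1.8+5.7+2.3+6.7+5.4+6.9 = 32.9
G–I–C–A–D: 0.9+6.7+5.4+6.9 = 19.9
G–F–H–C–A–D: 5.9+9.1+5.3+5.4+6.9 = 32.6
Cheapest is G–I–C–A–D at 19.9.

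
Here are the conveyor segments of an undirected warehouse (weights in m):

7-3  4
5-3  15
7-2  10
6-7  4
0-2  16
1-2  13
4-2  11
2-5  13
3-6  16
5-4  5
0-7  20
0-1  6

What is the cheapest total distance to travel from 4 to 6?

25 m

Compare a few routes:
4 - 5 - 3 - 7 - 6: 5+15+4+4 = 28
4 - 2 - 7 - 6: 11+10+4 = 25
The minimum is 25 m via 4 - 2 - 7 - 6.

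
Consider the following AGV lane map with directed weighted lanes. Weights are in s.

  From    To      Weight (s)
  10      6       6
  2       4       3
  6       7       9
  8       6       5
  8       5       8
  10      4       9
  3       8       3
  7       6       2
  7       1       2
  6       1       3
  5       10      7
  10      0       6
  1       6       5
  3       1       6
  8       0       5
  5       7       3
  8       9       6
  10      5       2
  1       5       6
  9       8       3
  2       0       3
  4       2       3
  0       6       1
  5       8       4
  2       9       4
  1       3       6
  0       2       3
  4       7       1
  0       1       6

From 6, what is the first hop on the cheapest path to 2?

1

Compare a few routes:
6 → 1 → 3 → 8 → 0 → 2: 3+6+3+5+3 = 20
6 → 1 → 5 → 8 → 0 → 2: 3+6+4+5+3 = 21
The minimum is 20 s via 6 → 1 → 3 → 8 → 0 → 2.
So from 6 the first move is to 1.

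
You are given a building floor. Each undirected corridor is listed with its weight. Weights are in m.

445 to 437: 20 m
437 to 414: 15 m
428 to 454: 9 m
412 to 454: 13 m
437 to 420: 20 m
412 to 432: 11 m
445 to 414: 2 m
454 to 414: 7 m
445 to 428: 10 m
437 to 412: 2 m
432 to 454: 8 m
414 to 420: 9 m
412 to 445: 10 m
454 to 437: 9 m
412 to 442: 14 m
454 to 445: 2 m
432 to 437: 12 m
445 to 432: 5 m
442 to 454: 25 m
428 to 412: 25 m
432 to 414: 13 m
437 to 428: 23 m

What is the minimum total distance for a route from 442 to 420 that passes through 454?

38 m

Best 442 to 454: 442–454 costing 25
Shortest 454→420: 454–445–414–420 = 13
Total via 454: 25 + 13 = 38 m.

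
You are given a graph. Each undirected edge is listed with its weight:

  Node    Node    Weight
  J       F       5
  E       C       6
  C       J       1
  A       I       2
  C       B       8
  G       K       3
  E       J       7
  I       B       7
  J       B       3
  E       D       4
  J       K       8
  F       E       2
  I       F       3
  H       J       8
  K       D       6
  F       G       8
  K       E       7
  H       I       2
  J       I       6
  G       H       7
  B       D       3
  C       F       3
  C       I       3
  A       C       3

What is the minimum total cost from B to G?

12

Running Dijkstra from B:
B: 0
D: 3  (via B)
J: 3  (via B)
C: 4  (via J)
A: 7  (via C)
E: 7  (via D)
F: 7  (via C)
I: 7  (via B)
H: 9  (via I)
K: 9  (via D)
G: 12  (via K)
Shortest route: B → D → K → G = 12.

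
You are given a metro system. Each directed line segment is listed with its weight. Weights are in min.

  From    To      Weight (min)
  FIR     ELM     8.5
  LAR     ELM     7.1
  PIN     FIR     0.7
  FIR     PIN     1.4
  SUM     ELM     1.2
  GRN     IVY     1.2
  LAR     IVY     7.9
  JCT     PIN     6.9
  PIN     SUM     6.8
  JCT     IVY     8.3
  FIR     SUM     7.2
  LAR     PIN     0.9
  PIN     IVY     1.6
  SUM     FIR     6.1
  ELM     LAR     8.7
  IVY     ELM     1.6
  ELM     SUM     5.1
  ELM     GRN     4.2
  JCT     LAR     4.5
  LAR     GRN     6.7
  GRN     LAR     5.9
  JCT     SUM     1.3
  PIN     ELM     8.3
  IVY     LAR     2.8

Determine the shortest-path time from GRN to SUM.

Settle nodes by increasing distance from GRN:
GRN: 0
IVY: 1.2  (via GRN)
ELM: 2.8  (via IVY)
LAR: 4  (via IVY)
PIN: 4.9  (via LAR)
FIR: 5.6  (via PIN)
SUM: 7.9  (via ELM)
Shortest route: GRN → IVY → ELM → SUM = 7.9 min.

7.9 min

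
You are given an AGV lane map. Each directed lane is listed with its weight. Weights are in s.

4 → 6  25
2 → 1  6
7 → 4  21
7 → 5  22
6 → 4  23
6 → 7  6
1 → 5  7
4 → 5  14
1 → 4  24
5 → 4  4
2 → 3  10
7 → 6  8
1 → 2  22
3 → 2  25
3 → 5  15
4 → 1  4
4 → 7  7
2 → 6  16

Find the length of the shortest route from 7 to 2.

47 s

Enumerating some paths:
7 - 4 - 1 - 2: 21+4+22 = 47
7 - 5 - 4 - 1 - 2: 22+4+4+22 = 52
Cheapest is 7 - 4 - 1 - 2 at 47 s.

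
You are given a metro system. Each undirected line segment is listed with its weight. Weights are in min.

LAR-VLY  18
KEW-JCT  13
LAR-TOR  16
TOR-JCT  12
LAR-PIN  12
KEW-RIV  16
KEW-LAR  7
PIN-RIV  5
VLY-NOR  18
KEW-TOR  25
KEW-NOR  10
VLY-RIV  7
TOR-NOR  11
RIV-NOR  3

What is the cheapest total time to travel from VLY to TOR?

Candidate routes:
VLY - LAR - TOR: 18+16 = 34
VLY - NOR - TOR: 18+11 = 29
VLY - RIV - NOR - TOR: 7+3+11 = 21
The minimum is 21 min via VLY - RIV - NOR - TOR.

21 min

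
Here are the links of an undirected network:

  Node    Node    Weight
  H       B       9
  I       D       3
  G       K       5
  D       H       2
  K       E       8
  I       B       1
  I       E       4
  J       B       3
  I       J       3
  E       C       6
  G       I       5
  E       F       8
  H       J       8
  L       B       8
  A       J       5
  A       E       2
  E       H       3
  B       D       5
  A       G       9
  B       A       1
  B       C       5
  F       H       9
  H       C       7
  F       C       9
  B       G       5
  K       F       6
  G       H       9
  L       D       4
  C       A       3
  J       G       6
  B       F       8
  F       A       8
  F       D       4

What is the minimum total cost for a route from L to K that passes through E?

Shortest L→E: L–D–H–E = 9
Shortest E→K: E–K = 8
Total via E: 9 + 8 = 17.

17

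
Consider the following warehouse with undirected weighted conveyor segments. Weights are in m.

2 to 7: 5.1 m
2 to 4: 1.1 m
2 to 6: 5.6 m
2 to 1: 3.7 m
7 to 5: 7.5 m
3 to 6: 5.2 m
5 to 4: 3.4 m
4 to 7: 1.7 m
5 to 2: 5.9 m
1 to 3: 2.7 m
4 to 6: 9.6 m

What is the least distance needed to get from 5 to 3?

10.9 m

Shortest distances from 5:
5: 0
4: 3.4  (via 5)
2: 4.5  (via 4)
7: 5.1  (via 4)
1: 8.2  (via 2)
6: 10.1  (via 2)
3: 10.9  (via 1)
Shortest route: 5 → 4 → 2 → 1 → 3 = 10.9 m.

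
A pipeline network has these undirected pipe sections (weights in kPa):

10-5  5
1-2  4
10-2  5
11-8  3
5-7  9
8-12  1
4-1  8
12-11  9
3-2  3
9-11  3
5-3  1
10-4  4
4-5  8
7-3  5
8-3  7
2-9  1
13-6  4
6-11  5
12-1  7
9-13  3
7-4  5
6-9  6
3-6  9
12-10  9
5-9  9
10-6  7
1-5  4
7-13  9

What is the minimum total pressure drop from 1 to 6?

11 kPa

Running Dijkstra from 1:
1: 0
2: 4  (via 1)
5: 4  (via 1)
3: 5  (via 5)
9: 5  (via 2)
12: 7  (via 1)
4: 8  (via 1)
8: 8  (via 12)
11: 8  (via 9)
13: 8  (via 9)
10: 9  (via 2)
7: 10  (via 3)
6: 11  (via 9)
Shortest route: 1–2–9–6 = 11 kPa.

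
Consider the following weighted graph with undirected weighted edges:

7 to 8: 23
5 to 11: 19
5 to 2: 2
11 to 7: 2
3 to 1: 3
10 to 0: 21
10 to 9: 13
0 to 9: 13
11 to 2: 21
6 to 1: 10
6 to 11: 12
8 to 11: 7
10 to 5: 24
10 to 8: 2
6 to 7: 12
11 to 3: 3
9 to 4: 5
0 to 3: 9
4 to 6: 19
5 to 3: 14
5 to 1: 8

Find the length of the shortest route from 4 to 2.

39

Compare a few routes:
4 → 9 → 0 → 3 → 1 → 5 → 2: 5+13+9+3+8+2 = 40
4 → 6 → 1 → 5 → 2: 19+10+8+2 = 39
4 → 9 → 10 → 8 → 11 → 3 → 1 → 5 → 2: 5+13+2+7+3+3+8+2 = 43
Cheapest is 4 → 6 → 1 → 5 → 2 at 39.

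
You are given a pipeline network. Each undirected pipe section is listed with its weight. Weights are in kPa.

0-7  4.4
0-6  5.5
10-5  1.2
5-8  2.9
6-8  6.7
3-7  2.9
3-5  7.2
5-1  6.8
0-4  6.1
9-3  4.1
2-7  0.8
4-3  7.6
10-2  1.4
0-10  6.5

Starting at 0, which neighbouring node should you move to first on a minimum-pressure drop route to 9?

Candidate routes:
0 → 10 → 2 → 7 → 3 → 9: 6.5+1.4+0.8+2.9+4.1 = 15.7
0 → 4 → 3 → 9: 6.1+7.6+4.1 = 17.8
0 → 7 → 3 → 9: 4.4+2.9+4.1 = 11.4
0 → 10 → 5 → 3 → 9: 6.5+1.2+7.2+4.1 = 19
The minimum is 11.4 kPa via 0 → 7 → 3 → 9.
So from 0 the first move is to 7.

7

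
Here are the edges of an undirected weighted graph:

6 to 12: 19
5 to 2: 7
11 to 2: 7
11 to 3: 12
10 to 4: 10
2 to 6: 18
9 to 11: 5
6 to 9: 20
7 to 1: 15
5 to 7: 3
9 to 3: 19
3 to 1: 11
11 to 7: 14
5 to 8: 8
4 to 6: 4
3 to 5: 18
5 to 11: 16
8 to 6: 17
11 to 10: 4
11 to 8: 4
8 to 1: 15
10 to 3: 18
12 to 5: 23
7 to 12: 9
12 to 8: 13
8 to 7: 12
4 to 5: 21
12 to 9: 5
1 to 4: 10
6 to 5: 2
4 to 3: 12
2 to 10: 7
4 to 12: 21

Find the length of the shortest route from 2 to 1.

Enumerating some paths:
2–5–6–4–1: 7+2+4+10 = 23
2–10–4–1: 7+10+10 = 27
2–11–8–1: 7+4+15 = 26
2–5–7–1: 7+3+15 = 25
The minimum is 23 via 2–5–6–4–1.

23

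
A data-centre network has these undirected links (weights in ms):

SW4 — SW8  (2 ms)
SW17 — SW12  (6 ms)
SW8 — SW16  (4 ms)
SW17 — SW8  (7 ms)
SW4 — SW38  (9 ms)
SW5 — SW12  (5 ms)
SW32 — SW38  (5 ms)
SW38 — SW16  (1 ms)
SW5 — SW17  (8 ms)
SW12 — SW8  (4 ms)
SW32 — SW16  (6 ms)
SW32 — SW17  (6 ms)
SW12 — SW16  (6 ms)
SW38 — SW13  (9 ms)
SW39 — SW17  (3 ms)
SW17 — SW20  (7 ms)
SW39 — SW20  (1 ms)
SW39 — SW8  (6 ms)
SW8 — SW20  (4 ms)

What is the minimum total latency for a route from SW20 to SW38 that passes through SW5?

Shortest SW20→SW5: SW20 → SW39 → SW17 → SW5 = 12
Best SW5 to SW38: SW5 → SW12 → SW16 → SW38 costing 12
Total via SW5: 12 + 12 = 24 ms.

24 ms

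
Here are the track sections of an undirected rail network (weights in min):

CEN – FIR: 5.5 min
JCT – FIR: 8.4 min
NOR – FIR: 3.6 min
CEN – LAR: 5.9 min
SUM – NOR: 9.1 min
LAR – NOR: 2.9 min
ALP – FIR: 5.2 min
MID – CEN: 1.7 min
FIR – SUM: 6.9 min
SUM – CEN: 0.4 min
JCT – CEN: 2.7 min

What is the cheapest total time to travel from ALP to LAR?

Running Dijkstra from ALP:
ALP: 0
FIR: 5.2  (via ALP)
NOR: 8.8  (via FIR)
CEN: 10.7  (via FIR)
SUM: 11.1  (via CEN)
LAR: 11.7  (via NOR)
Shortest route: ALP–FIR–NOR–LAR = 11.7 min.

11.7 min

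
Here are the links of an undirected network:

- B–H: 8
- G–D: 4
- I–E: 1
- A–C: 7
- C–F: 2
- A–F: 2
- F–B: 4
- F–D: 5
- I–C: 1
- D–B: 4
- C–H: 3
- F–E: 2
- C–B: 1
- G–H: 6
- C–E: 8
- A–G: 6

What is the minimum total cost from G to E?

Shortest distances from G:
G: 0
D: 4  (via G)
A: 6  (via G)
H: 6  (via G)
B: 8  (via D)
F: 8  (via A)
C: 9  (via H)
E: 10  (via F)
Shortest route: G–A–F–E = 10.

10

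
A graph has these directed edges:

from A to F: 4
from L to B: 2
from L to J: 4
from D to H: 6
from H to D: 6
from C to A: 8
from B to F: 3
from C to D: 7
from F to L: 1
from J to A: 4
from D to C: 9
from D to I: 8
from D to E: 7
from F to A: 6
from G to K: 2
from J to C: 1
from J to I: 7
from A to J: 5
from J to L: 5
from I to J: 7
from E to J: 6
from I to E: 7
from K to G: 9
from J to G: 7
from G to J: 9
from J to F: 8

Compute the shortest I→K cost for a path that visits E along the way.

22

Shortest I→E: I → E = 7
Best E to K: E → J → G → K costing 15
Total via E: 7 + 15 = 22.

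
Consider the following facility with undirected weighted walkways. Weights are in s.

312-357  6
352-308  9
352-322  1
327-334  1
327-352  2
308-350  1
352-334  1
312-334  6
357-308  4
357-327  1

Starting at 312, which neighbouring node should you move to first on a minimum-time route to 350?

Compare a few routes:
312–334–352–308–350: 6+1+9+1 = 17
312–357–308–350: 6+4+1 = 11
312–334–327–357–308–350: 6+1+1+4+1 = 13
312–334–352–327–357–308–350: 6+1+2+1+4+1 = 15
Cheapest is 312–357–308–350 at 11 s.
So from 312 the first move is to 357.

357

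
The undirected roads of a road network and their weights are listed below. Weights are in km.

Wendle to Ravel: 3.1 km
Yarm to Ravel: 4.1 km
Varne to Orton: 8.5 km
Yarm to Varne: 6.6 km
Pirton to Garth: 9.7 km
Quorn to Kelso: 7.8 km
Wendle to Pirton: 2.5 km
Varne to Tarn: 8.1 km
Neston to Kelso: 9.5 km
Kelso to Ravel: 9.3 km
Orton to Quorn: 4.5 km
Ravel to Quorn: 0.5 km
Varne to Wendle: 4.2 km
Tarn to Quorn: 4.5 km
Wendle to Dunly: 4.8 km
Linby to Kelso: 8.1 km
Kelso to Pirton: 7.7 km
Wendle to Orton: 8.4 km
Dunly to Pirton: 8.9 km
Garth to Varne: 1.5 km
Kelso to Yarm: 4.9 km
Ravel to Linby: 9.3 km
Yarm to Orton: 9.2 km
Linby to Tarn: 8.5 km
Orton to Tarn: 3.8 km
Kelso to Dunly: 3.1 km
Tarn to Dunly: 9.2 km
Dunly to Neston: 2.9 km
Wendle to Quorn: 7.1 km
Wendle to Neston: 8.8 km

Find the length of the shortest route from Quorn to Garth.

Settle nodes by increasing distance from Quorn:
Quorn: 0
Ravel: 0.5  (via Quorn)
Wendle: 3.6  (via Ravel)
Tarn: 4.5  (via Quorn)
Orton: 4.5  (via Quorn)
Yarm: 4.6  (via Ravel)
Pirton: 6.1  (via Wendle)
Varne: 7.8  (via Wendle)
Kelso: 7.8  (via Quorn)
Dunly: 8.4  (via Wendle)
Garth: 9.3  (via Varne)
Shortest route: Quorn–Ravel–Wendle–Varne–Garth = 9.3 km.

9.3 km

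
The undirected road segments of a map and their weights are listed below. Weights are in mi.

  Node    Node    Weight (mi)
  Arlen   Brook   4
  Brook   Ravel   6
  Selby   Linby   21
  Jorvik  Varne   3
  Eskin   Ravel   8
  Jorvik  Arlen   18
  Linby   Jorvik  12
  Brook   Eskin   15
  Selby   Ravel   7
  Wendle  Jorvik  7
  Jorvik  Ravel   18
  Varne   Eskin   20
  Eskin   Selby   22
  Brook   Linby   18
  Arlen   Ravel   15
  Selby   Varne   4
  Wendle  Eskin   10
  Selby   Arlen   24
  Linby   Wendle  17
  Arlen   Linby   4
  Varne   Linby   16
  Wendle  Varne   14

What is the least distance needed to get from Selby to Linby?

Compare a few routes:
Selby → Varne → Linby: 4+16 = 20
Selby → Varne → Jorvik → Linby: 4+3+12 = 19
The minimum is 19 mi via Selby → Varne → Jorvik → Linby.

19 mi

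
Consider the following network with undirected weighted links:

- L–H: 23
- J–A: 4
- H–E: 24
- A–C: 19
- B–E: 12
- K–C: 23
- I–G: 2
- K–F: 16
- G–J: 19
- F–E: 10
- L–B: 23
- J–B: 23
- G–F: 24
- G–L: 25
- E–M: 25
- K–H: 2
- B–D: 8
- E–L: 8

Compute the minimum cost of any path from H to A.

Enumerating some paths:
H → K → C → A: 2+23+19 = 44
H → K → F → G → J → A: 2+16+24+19+4 = 65
H → E → B → J → A: 24+12+23+4 = 63
Cheapest is H → K → C → A at 44.

44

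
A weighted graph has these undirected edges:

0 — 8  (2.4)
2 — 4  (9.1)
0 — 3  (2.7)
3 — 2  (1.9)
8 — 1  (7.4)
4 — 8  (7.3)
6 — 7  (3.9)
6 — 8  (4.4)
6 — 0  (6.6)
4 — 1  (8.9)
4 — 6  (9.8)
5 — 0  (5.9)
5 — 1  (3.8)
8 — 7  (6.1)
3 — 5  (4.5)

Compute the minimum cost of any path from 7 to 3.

Compare a few routes:
7 - 6 - 0 - 3: 3.9+6.6+2.7 = 13.2
7 - 8 - 0 - 3: 6.1+2.4+2.7 = 11.2
7 - 6 - 8 - 0 - 3: 3.9+4.4+2.4+2.7 = 13.4
7 - 8 - 0 - 5 - 3: 6.1+2.4+5.9+4.5 = 18.9
The minimum is 11.2 via 7 - 8 - 0 - 3.

11.2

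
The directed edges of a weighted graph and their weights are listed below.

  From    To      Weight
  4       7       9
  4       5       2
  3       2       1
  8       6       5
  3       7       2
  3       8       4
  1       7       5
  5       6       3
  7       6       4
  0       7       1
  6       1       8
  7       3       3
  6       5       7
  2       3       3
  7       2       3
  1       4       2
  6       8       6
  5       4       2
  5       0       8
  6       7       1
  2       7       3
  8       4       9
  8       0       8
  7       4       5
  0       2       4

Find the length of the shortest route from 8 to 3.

9

Settle nodes by increasing distance from 8:
8: 0
6: 5  (via 8)
7: 6  (via 6)
0: 8  (via 8)
2: 9  (via 7)
3: 9  (via 7)
Shortest route: 8–6–7–3 = 9.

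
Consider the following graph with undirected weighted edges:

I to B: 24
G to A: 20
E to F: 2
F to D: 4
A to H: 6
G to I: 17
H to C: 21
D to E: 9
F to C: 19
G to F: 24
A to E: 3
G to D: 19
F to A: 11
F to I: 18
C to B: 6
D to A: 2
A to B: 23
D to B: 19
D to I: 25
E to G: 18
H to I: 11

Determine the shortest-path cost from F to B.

23

Shortest distances from F:
F: 0
E: 2  (via F)
D: 4  (via F)
A: 5  (via E)
H: 11  (via A)
I: 18  (via F)
C: 19  (via F)
G: 20  (via E)
B: 23  (via D)
Shortest route: F–D–B = 23.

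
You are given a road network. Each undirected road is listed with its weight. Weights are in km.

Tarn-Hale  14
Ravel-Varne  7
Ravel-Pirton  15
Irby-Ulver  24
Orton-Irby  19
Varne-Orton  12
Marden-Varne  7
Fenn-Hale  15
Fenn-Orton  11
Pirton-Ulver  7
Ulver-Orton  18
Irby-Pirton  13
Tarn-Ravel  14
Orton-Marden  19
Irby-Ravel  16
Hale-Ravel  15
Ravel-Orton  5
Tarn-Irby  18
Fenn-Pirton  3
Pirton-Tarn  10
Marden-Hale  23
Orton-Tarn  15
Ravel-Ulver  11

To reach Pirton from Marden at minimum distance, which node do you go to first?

Candidate routes:
Marden - Varne - Ravel - Orton - Fenn - Pirton: 7+7+5+11+3 = 33
Marden - Varne - Ravel - Pirton: 7+7+15 = 29
Marden - Varne - Ravel - Ulver - Pirton: 7+7+11+7 = 32
The minimum is 29 km via Marden - Varne - Ravel - Pirton.
So from Marden the first move is to Varne.

Varne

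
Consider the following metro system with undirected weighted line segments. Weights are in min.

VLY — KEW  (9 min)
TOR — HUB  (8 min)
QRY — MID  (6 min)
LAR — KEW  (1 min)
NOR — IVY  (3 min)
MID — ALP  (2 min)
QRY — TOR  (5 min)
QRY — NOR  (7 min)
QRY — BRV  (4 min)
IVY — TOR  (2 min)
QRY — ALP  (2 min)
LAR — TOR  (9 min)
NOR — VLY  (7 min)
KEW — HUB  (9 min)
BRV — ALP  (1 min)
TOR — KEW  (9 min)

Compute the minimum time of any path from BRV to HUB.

Shortest distances from BRV:
BRV: 0
ALP: 1  (via BRV)
MID: 3  (via ALP)
QRY: 3  (via ALP)
TOR: 8  (via QRY)
NOR: 10  (via QRY)
IVY: 10  (via TOR)
HUB: 16  (via TOR)
Shortest route: BRV → ALP → QRY → TOR → HUB = 16 min.

16 min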